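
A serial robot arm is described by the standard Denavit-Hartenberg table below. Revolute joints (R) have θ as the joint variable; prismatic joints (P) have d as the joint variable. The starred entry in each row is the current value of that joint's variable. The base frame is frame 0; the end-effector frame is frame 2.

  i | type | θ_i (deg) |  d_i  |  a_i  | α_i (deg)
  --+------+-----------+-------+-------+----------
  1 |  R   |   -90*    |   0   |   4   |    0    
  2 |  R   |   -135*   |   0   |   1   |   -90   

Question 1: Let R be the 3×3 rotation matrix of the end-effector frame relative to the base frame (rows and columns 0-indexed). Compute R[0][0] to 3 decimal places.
End-effector x-axis (col 0 of R) = (-0.7071,0.7071,0.0000)
R[0][0] = -0.7071

-0.707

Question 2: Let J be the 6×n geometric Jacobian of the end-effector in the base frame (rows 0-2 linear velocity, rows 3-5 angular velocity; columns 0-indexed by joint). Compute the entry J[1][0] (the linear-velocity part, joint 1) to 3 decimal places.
axis z_0 = ẑ; lever o_n−o_0 = (-0.7071,-3.2929,0.0000)
cross product → J_v[:, 0] = (3.2929,-0.7071,0.0000)
J_ω[:, 0] = z_0
entry J[1][0] = -0.7071

-0.707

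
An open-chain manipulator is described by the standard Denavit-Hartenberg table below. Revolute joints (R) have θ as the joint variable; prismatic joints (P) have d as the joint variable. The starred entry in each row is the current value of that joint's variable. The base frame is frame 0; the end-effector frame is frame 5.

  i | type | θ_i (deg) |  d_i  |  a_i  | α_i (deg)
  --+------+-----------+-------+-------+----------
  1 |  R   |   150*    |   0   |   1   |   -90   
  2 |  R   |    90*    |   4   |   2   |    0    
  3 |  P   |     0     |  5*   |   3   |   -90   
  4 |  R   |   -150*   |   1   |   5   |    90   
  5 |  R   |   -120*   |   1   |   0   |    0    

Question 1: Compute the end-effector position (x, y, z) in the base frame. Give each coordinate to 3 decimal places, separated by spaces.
after link 1: o_1 = (-0.8660, 0.5000, 0.0000)
after link 2: o_2 = (-2.8660, -2.9641, -2.0000)
after link 3: o_3 = (-5.3660, -7.2942, -5.0000)
after link 4: o_4 = (-5.7500, -9.9593, -0.6699)
after link 5: o_5 = (-5.3170, -9.2093, -0.1699)

-5.317 -9.209 -0.170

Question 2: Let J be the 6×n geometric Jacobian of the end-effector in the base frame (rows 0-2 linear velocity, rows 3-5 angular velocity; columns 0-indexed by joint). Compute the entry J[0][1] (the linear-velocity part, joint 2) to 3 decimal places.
0.147

axis z_1 = (-0.5000,-0.8660,0.0000); lever o_n−o_1 = (-4.4510,-9.7093,-0.1699)
cross product → J_v[:, 1] = (0.1471,-0.0849,1.0000)
J_ω[:, 1] = z_1
entry J[0][1] = 0.1471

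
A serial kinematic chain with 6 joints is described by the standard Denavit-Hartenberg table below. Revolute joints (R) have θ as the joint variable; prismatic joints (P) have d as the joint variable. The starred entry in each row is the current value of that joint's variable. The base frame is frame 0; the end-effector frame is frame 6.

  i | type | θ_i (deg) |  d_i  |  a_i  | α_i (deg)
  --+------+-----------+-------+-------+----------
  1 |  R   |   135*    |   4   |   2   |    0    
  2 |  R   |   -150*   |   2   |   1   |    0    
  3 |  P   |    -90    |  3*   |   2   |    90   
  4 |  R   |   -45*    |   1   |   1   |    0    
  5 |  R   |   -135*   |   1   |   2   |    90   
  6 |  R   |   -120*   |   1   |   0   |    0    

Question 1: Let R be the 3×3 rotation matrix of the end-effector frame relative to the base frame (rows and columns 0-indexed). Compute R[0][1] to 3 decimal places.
End-effector y-axis (col 1 of R) = (0.7071,0.7071,-0.0000)
R[0][1] = 0.7071

0.707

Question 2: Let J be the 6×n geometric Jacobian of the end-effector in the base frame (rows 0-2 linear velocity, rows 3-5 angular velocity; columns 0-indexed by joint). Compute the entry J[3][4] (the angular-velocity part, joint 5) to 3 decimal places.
axis z_4 = (-0.9659,0.2588,0.0000); lever o_n−o_4 = (-0.4483,2.1907,1.0000)
cross product → J_v[:, 4] = (0.2588,0.9659,-2.0000)
J_ω[:, 4] = z_4
entry J[3][4] = -0.9659

-0.966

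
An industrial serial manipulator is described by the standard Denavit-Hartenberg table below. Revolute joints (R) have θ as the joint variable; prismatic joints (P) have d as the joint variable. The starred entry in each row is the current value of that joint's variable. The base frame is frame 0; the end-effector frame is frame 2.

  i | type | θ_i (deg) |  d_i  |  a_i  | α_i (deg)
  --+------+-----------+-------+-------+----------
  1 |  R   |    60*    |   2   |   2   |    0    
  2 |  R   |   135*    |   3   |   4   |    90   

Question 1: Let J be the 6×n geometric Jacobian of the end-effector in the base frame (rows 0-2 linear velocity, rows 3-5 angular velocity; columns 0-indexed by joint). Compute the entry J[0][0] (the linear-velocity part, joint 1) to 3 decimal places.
axis z_0 = ẑ; lever o_n−o_0 = (-2.8637,0.6968,5.0000)
cross product → J_v[:, 0] = (-0.6968,-2.8637,0.0000)
J_ω[:, 0] = z_0
entry J[0][0] = -0.6968

-0.697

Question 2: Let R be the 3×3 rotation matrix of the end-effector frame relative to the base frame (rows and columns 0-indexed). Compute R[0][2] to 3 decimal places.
End-effector z-axis (col 2 of R) = (-0.2588,0.9659,0.0000)
R[0][2] = -0.2588

-0.259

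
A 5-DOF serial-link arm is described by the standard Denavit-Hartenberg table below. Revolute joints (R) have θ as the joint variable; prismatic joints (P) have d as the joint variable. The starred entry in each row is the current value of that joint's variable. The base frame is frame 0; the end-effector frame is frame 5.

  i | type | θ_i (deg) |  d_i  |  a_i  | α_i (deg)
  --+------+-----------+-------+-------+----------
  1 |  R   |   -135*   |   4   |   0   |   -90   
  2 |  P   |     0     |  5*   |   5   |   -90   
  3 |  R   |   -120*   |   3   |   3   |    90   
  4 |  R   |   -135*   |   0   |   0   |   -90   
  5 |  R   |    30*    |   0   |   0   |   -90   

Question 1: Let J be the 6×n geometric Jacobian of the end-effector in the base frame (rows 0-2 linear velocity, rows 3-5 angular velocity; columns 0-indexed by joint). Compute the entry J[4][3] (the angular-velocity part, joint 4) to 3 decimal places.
0.966

axis z_3 = (0.2588,0.9659,-0.0000); lever o_n−o_3 = (0.0000,0.0000,0.0000)
cross product → J_v[:, 3] = (0.0000,-0.0000,0.0000)
J_ω[:, 3] = z_3
entry J[4][3] = 0.9659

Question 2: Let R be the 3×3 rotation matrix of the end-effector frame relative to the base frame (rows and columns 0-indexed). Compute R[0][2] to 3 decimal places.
0.117

End-effector z-axis (col 2 of R) = (0.1174,-0.9280,-0.3536)
R[0][2] = 0.1174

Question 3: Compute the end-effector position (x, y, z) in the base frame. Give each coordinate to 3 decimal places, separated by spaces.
2.898 -7.848 1.000

after link 1: o_1 = (0.0000, 0.0000, 4.0000)
after link 2: o_2 = (0.0000, -7.0711, 4.0000)
after link 3: o_3 = (2.8978, -7.8475, 1.0000)
after link 4: o_4 = (2.8978, -7.8475, 1.0000)
after link 5: o_5 = (2.8978, -7.8475, 1.0000)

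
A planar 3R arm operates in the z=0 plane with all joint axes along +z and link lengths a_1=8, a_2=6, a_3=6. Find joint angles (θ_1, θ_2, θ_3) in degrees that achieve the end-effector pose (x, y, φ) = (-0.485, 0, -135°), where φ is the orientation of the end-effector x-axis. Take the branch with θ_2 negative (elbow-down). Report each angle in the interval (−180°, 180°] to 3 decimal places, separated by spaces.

wrist centre = target − a_3·(cos φ, sin φ) = (3.7576, 4.2426)
cos θ_2 = (32.1199−8²−6²)/(2·8·6) = -0.7071; θ_2 = -134.9982° (elbow-down)
β = atan2(4.2426,3.7576) = 48.4692°; ψ = atan2(-4.2428,3.7575) = -48.4712°
θ_1 = β − ψ = 96.9404°
θ_3 = φ − θ_1 − θ_2 = -96.9422° (wrapped to (-180°,180°])

96.940 -134.998 -96.942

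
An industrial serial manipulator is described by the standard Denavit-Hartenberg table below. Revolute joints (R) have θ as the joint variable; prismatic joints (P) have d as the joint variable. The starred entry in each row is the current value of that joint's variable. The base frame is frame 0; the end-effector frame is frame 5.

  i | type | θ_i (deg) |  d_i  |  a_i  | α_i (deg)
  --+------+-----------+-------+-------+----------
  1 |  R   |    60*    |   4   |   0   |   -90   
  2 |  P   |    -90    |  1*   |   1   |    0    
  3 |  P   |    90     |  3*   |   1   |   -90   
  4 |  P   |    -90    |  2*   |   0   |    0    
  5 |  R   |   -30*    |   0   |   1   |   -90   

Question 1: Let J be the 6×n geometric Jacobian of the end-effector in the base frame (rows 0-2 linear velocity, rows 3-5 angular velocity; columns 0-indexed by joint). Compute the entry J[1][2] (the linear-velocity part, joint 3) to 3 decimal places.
prismatic axis z_2 = (-0.8660,0.5000,0.0000)
J_v[:, 2] = z_2; J_ω[:, 2] = (0,0,0)
entry J[1][2] = 0.5000

0.500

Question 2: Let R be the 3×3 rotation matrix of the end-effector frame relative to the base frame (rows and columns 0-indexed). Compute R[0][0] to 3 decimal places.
End-effector x-axis (col 0 of R) = (-1.0000,0.0000,0.0000)
R[0][0] = -1.0000

-1.000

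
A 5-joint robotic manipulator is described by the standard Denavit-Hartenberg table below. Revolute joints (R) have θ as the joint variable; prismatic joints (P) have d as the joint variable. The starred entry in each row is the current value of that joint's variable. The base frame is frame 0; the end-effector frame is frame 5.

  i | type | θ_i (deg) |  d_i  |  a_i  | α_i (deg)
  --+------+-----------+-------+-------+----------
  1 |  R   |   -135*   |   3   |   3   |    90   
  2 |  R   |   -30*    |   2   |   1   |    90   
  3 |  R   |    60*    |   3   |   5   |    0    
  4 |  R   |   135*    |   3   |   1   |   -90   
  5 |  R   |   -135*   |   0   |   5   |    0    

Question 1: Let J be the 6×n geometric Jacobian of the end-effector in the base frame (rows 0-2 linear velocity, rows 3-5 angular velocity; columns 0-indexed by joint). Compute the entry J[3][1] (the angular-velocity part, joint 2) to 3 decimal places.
axis z_1 = (-0.7071,0.7071,0.0000); lever o_n−o_1 = (-5.2119,4.6683,-11.2326)
cross product → J_v[:, 1] = (-7.9426,-7.9426,0.3843)
J_ω[:, 1] = z_1
entry J[3][1] = -0.7071

-0.707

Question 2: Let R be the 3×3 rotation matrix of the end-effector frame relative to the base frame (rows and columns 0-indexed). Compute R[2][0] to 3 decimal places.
-0.954

End-effector x-axis (col 0 of R) = (-0.2977,-0.0388,-0.9539)
R[2][0] = -0.9539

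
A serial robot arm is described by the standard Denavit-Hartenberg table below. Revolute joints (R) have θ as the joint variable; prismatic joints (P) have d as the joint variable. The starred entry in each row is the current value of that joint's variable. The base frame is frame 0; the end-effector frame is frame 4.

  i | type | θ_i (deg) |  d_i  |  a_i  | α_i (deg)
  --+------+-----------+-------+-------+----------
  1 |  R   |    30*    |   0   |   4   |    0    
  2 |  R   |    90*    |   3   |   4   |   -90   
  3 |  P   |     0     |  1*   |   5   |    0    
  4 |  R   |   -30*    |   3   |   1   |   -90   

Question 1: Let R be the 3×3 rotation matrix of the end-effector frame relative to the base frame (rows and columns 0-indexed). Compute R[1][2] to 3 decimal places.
0.433

End-effector z-axis (col 2 of R) = (-0.2500,0.4330,-0.8660)
R[1][2] = 0.4330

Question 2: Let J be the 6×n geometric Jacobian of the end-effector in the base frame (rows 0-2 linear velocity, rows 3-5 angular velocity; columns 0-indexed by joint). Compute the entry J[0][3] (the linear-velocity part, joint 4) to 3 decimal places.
-0.250

axis z_3 = (-0.8660,-0.5000,0.0000); lever o_n−o_3 = (-3.0311,-0.7500,0.5000)
cross product → J_v[:, 3] = (-0.2500,0.4330,-0.8660)
J_ω[:, 3] = z_3
entry J[0][3] = -0.2500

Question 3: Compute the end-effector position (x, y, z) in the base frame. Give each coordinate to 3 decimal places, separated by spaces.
after link 1: o_1 = (3.4641, 2.0000, 0.0000)
after link 2: o_2 = (1.4641, 5.4641, 3.0000)
after link 3: o_3 = (-1.9019, 9.2942, 3.0000)
after link 4: o_4 = (-4.9330, 8.5442, 3.5000)

-4.933 8.544 3.500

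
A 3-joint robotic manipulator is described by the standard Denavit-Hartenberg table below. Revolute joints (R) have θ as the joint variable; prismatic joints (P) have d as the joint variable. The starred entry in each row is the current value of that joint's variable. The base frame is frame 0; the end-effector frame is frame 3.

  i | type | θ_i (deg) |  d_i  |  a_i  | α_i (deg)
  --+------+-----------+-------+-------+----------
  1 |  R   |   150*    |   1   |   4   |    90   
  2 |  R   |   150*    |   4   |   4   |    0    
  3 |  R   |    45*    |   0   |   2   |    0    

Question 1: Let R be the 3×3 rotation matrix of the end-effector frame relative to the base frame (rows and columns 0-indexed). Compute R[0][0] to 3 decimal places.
End-effector x-axis (col 0 of R) = (0.8365,-0.4830,-0.2588)
R[0][0] = 0.8365

0.837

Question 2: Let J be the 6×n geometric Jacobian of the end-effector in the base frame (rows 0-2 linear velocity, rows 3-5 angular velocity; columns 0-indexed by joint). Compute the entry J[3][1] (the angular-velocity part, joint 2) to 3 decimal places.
0.500

axis z_1 = (0.5000,0.8660,0.0000); lever o_n−o_1 = (6.6730,0.7661,1.4824)
cross product → J_v[:, 1] = (1.2838,-0.7412,-5.3960)
J_ω[:, 1] = z_1
entry J[3][1] = 0.5000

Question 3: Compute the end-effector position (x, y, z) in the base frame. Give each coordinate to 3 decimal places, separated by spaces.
3.209 2.766 2.482

after link 1: o_1 = (-3.4641, 2.0000, 1.0000)
after link 2: o_2 = (1.5359, 3.7321, 3.0000)
after link 3: o_3 = (3.2089, 2.7661, 2.4824)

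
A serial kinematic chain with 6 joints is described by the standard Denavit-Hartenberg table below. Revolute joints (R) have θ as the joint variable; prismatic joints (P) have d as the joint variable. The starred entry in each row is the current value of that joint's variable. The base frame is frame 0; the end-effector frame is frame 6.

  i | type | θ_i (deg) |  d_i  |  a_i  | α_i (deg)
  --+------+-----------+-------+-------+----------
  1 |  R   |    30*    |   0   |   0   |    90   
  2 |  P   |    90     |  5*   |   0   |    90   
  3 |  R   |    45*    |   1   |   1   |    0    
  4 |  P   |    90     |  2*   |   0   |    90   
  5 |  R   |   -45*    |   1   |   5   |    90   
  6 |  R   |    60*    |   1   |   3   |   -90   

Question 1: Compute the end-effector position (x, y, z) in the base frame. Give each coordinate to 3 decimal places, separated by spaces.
3.506 -10.679 0.501

after link 1: o_1 = (0.0000, 0.0000, 0.0000)
after link 2: o_2 = (2.5000, -4.3301, 0.0000)
after link 3: o_3 = (3.7196, -4.4425, 0.7071)
after link 4: o_4 = (5.4516, -3.4425, 0.7071)
after link 5: o_5 = (3.9933, -7.9877, -1.0858)
after link 6: o_6 = (3.5059, -10.6791, 0.5013)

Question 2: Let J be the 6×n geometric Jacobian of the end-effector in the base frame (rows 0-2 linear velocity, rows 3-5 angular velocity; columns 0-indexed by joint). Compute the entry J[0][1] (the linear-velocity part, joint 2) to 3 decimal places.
prismatic axis z_1 = (0.5000,-0.8660,0.0000)
J_v[:, 1] = z_1; J_ω[:, 1] = (0,0,0)
entry J[0][1] = 0.5000

0.500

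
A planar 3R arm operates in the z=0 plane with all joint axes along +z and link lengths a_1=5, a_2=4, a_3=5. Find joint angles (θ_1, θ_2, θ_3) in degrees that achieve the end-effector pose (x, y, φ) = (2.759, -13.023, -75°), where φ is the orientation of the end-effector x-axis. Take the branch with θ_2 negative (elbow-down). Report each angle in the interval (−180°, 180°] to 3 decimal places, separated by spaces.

wrist centre = target − a_3·(cos φ, sin φ) = (1.4649, -8.1934)
cos θ_2 = (69.2773−5²−4²)/(2·5·4) = 0.7069; θ_2 = -45.0142° (elbow-down)
β = atan2(-8.1934,1.4649) = -79.8631°; ψ = atan2(-2.8291,7.8277) = -19.8711°
θ_1 = β − ψ = -59.9920°
θ_3 = φ − θ_1 − θ_2 = 30.0062° (wrapped to (-180°,180°])

-59.992 -45.014 30.006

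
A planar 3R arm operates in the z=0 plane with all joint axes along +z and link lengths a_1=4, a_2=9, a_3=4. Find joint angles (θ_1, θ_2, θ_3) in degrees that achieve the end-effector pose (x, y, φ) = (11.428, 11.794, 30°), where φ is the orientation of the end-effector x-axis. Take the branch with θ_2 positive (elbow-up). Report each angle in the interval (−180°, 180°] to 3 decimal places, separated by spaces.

29.991 30.012 -30.004

wrist centre = target − a_3·(cos φ, sin φ) = (7.9639, 9.7940)
cos θ_2 = (159.3461−4²−9²)/(2·4·9) = 0.8659; θ_2 = 30.0123° (elbow-up)
β = atan2(9.7940,7.9639) = 50.8840°; ψ = atan2(4.5017,11.7933) = 20.8926°
θ_1 = β − ψ = 29.9914°
θ_3 = φ − θ_1 − θ_2 = -30.0037° (wrapped to (-180°,180°])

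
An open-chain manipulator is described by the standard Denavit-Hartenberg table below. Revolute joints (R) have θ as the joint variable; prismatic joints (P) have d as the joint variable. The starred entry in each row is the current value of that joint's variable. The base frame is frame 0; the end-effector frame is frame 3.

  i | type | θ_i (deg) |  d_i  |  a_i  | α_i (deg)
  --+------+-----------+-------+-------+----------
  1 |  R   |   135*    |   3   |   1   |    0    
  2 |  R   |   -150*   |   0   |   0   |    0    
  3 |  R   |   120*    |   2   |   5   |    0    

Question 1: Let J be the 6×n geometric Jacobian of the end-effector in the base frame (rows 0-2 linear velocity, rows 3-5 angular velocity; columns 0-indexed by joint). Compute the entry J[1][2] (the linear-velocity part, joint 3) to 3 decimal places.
-1.294

axis z_2 = (0.0000,0.0000,1.0000); lever o_n−o_2 = (-1.2941,4.8296,2.0000)
cross product → J_v[:, 2] = (-4.8296,-1.2941,0.0000)
J_ω[:, 2] = z_2
entry J[1][2] = -1.2941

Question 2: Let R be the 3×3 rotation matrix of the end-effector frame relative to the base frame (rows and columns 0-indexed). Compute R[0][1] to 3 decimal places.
End-effector y-axis (col 1 of R) = (-0.9659,-0.2588,0.0000)
R[0][1] = -0.9659

-0.966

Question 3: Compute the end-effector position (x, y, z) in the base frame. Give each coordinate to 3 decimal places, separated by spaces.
after link 1: o_1 = (-0.7071, 0.7071, 3.0000)
after link 2: o_2 = (-0.7071, 0.7071, 3.0000)
after link 3: o_3 = (-2.0012, 5.5367, 5.0000)

-2.001 5.537 5.000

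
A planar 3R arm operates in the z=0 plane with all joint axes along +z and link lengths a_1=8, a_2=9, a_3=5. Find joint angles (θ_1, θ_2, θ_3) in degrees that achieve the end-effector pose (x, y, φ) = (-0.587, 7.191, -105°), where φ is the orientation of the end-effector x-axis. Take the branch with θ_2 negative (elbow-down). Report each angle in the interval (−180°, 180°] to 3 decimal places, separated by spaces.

wrist centre = target − a_3·(cos φ, sin φ) = (0.7071, 12.0206)
cos θ_2 = (144.9955−8²−9²)/(2·8·9) = -0.0000; θ_2 = -90.0018° (elbow-down)
β = atan2(12.0206,0.7071) = 86.6335°; ψ = atan2(-9.0000,7.9997) = -48.3675°
θ_1 = β − ψ = 135.0010°
θ_3 = φ − θ_1 − θ_2 = -149.9992° (wrapped to (-180°,180°])

135.001 -90.002 -149.999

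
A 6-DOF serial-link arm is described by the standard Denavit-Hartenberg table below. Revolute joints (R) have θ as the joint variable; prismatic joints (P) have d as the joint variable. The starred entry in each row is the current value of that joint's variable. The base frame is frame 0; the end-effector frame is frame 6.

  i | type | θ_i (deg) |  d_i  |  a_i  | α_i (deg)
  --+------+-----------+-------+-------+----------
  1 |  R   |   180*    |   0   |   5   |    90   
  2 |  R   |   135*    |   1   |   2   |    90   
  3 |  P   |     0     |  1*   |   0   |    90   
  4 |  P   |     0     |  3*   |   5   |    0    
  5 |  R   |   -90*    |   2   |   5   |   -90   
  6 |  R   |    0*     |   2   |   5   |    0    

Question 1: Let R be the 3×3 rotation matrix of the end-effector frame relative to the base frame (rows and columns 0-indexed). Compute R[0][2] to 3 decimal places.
0.707

End-effector z-axis (col 2 of R) = (0.7071,-0.0000,0.7071)
R[0][2] = 0.7071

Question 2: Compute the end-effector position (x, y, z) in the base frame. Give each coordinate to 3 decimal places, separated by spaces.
7.728 -4.000 0.000

after link 1: o_1 = (-5.0000, 0.0000, 0.0000)
after link 2: o_2 = (-3.5858, 1.0000, 1.4142)
after link 3: o_3 = (-4.2929, 1.0000, 2.1213)
after link 4: o_4 = (-0.7574, -2.0000, 5.6569)
after link 5: o_5 = (2.7782, -4.0000, 2.1213)
after link 6: o_6 = (7.7279, -4.0000, 0.0000)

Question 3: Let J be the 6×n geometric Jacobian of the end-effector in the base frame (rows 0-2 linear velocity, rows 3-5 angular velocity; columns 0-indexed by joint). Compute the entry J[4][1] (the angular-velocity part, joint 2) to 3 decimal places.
1.000

axis z_1 = (0.0000,1.0000,0.0000); lever o_n−o_1 = (12.7279,-4.0000,0.0000)
cross product → J_v[:, 1] = (0.0000,0.0000,-12.7279)
J_ω[:, 1] = z_1
entry J[4][1] = 1.0000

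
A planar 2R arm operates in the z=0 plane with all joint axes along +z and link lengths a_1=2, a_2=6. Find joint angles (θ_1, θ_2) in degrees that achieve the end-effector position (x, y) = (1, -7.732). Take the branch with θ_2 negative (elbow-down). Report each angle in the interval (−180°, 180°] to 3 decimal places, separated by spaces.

-59.997 -30.004

cos θ_2 = (60.7838−2²−6²)/(2·2·6) = 0.8660; θ_2 = -30.0038° (elbow-down)
β = atan2(-7.7320,1.0000) = -82.6307°; ψ = atan2(-3.0003,7.1960) = -22.6336°
θ_1 = β − ψ = -59.9971°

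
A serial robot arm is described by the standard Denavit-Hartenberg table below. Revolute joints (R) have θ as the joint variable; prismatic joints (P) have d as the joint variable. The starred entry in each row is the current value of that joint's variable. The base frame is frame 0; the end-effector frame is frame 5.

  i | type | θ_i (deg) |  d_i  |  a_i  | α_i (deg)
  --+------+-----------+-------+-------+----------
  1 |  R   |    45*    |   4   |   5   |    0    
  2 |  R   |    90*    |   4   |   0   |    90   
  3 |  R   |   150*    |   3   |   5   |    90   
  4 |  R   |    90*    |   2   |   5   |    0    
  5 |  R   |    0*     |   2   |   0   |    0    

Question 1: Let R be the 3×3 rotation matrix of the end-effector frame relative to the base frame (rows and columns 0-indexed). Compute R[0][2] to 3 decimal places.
-0.354

End-effector z-axis (col 2 of R) = (-0.3536,0.3536,0.8660)
R[0][2] = -0.3536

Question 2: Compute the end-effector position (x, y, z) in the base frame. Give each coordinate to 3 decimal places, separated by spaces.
10.840 7.545 13.964

after link 1: o_1 = (3.5355, 3.5355, 4.0000)
after link 2: o_2 = (3.5355, 3.5355, 8.0000)
after link 3: o_3 = (8.7187, 2.5950, 10.5000)
after link 4: o_4 = (11.5471, 6.8376, 12.2321)
after link 5: o_5 = (10.8400, 7.5447, 13.9641)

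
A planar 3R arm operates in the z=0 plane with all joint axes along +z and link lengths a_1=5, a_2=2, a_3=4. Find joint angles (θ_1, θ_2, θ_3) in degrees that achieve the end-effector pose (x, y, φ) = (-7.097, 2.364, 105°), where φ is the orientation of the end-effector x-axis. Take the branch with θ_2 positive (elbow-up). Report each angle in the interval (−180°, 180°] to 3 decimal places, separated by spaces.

177.789 60.021 -132.810

wrist centre = target − a_3·(cos φ, sin φ) = (-6.0617, -1.4997)
cos θ_2 = (38.9936−5²−2²)/(2·5·2) = 0.4997; θ_2 = 60.0212° (elbow-up)
β = atan2(-1.4997,-6.0617) = -166.1038°; ψ = atan2(1.7324,5.9994) = 16.1070°
θ_1 = β − ψ = -182.2107°
θ_3 = φ − θ_1 − θ_2 = -132.8104° (wrapped to (-180°,180°])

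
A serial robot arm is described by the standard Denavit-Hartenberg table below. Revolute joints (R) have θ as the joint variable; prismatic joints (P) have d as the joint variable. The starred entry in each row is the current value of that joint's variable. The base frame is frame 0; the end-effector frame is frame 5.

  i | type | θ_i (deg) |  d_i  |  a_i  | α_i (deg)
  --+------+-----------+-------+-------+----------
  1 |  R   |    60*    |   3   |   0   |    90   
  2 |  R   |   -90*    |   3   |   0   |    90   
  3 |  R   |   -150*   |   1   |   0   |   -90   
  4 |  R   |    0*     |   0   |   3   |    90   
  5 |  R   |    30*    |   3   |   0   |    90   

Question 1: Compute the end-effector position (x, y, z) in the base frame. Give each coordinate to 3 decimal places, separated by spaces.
-0.701 -4.214 5.598

after link 1: o_1 = (0.0000, 0.0000, 3.0000)
after link 2: o_2 = (2.5981, -1.5000, 3.0000)
after link 3: o_3 = (2.0981, -2.3660, 3.0000)
after link 4: o_4 = (0.7990, -1.6160, 5.5981)
after link 5: o_5 = (-0.7010, -4.2141, 5.5981)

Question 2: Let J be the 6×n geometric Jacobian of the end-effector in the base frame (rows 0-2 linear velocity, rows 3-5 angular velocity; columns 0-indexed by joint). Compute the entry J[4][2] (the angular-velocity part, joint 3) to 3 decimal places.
axis z_2 = (-0.5000,-0.8660,-0.0000); lever o_n−o_2 = (-3.2990,-2.7141,2.5981)
cross product → J_v[:, 2] = (-2.2500,1.2990,-1.5000)
J_ω[:, 2] = z_2
entry J[4][2] = -0.8660

-0.866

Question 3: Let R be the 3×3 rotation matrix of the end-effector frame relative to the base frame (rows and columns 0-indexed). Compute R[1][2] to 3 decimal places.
End-effector z-axis (col 2 of R) = (0.4330,-0.2500,0.8660)
R[1][2] = -0.2500

-0.250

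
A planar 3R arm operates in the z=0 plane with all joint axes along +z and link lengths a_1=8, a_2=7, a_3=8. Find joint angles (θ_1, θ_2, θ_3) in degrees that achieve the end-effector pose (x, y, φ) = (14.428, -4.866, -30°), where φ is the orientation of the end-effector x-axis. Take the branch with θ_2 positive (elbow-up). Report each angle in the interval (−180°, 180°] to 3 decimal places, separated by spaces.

-60.001 120.002 -90.001

wrist centre = target − a_3·(cos φ, sin φ) = (7.4998, -0.8660)
cos θ_2 = (56.9969−8²−7²)/(2·8·7) = -0.5000; θ_2 = 120.0018° (elbow-up)
β = atan2(-0.8660,7.4998) = -6.5868°; ψ = atan2(6.0621,4.4998) = 53.4139°
θ_1 = β − ψ = -60.0007°
θ_3 = φ − θ_1 − θ_2 = -90.0012° (wrapped to (-180°,180°])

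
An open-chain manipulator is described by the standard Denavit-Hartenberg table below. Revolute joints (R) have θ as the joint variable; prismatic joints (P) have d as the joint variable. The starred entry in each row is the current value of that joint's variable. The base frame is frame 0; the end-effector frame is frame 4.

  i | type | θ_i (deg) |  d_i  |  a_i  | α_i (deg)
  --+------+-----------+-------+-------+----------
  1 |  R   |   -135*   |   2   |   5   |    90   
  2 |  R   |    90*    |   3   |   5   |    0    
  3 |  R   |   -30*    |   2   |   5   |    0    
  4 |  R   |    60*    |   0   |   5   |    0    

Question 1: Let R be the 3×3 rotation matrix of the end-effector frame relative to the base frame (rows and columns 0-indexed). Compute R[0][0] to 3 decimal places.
0.354

End-effector x-axis (col 0 of R) = (0.3536,0.3536,0.8660)
R[0][0] = 0.3536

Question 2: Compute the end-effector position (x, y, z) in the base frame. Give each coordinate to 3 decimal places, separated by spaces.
-7.071 -0.000 15.660

after link 1: o_1 = (-3.5355, -3.5355, 2.0000)
after link 2: o_2 = (-5.6569, -1.4142, 7.0000)
after link 3: o_3 = (-8.8388, -1.7678, 11.3301)
after link 4: o_4 = (-7.0711, -0.0000, 15.6603)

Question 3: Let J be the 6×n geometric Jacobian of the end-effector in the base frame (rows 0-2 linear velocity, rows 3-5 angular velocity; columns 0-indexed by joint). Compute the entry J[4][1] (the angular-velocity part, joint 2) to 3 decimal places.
axis z_1 = (-0.7071,0.7071,0.0000); lever o_n−o_1 = (-3.5355,3.5355,13.6603)
cross product → J_v[:, 1] = (9.6593,9.6593,0.0000)
J_ω[:, 1] = z_1
entry J[4][1] = 0.7071

0.707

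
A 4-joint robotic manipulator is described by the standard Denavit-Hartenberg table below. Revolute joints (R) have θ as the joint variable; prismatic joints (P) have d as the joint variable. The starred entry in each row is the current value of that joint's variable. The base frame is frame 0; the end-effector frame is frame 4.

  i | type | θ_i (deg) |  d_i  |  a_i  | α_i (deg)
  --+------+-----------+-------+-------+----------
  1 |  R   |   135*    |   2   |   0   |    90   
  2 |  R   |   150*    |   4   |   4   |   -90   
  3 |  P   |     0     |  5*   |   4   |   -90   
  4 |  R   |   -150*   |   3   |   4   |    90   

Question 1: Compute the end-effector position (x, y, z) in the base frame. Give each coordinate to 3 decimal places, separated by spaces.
5.960 -4.545 -1.794

after link 1: o_1 = (0.0000, 0.0000, 2.0000)
after link 2: o_2 = (5.2779, 0.3789, 4.0000)
after link 3: o_3 = (9.4952, -3.8383, 1.6699)
after link 4: o_4 = (5.9596, -4.5454, -1.7942)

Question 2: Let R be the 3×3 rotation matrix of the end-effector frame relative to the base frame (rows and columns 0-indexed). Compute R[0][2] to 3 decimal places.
End-effector z-axis (col 2 of R) = (-0.6124,0.6124,0.5000)
R[0][2] = -0.6124

-0.612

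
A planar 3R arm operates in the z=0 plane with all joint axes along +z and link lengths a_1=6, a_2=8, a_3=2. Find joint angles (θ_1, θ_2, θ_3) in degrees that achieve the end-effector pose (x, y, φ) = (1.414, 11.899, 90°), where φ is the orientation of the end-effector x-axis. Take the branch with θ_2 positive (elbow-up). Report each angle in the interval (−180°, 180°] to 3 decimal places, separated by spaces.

wrist centre = target − a_3·(cos φ, sin φ) = (1.4140, 9.8990)
cos θ_2 = (99.9896−6²−8²)/(2·6·8) = -0.0001; θ_2 = 90.0062° (elbow-up)
β = atan2(9.8990,1.4140) = 81.8707°; ψ = atan2(8.0000,5.9991) = 53.1341°
θ_1 = β − ψ = 28.7366°
θ_3 = φ − θ_1 − θ_2 = -28.7428° (wrapped to (-180°,180°])

28.737 90.006 -28.743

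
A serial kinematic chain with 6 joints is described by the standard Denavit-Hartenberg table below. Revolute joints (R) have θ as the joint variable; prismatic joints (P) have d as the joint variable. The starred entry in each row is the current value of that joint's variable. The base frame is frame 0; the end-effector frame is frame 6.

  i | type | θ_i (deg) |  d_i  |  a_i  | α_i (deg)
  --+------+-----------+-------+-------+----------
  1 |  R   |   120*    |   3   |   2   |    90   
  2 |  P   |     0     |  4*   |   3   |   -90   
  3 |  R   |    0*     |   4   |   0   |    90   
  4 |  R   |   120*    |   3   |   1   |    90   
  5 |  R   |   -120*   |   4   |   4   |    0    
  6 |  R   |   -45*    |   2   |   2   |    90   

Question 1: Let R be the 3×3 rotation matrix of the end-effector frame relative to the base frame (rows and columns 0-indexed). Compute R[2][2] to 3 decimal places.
-0.224

End-effector z-axis (col 2 of R) = (0.7718,0.5950,-0.2241)
R[2][2] = -0.2241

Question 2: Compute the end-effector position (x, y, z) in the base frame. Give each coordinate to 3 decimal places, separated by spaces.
after link 1: o_1 = (-1.0000, 1.7321, 3.0000)
after link 2: o_2 = (0.9641, 6.3301, 3.0000)
after link 3: o_3 = (0.9641, 6.3301, 7.0000)
after link 4: o_4 = (3.8122, 7.3971, 7.8660)
after link 5: o_5 = (-1.4199, 9.5311, 8.1340)
after link 6: o_6 = (-3.2171, 11.6088, 7.4609)

-3.217 11.609 7.461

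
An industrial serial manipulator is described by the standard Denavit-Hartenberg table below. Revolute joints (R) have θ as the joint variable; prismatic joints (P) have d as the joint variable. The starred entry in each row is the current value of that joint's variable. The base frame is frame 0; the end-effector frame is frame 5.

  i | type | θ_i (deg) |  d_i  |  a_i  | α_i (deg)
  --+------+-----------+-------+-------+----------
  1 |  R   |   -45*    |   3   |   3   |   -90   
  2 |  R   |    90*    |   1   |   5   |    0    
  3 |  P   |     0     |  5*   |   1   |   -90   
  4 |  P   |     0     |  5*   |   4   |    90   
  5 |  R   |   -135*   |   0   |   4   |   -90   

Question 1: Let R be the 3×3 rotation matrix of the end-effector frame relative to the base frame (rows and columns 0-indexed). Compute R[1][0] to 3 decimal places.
-0.500

End-effector x-axis (col 0 of R) = (0.5000,-0.5000,0.7071)
R[1][0] = -0.5000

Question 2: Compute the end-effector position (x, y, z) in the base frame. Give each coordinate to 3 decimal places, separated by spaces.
4.828 3.657 -4.172

after link 1: o_1 = (2.1213, -2.1213, 3.0000)
after link 2: o_2 = (2.8284, -1.4142, -2.0000)
after link 3: o_3 = (6.3640, 2.1213, -3.0000)
after link 4: o_4 = (2.8284, 5.6569, -7.0000)
after link 5: o_5 = (4.8284, 3.6569, -4.1716)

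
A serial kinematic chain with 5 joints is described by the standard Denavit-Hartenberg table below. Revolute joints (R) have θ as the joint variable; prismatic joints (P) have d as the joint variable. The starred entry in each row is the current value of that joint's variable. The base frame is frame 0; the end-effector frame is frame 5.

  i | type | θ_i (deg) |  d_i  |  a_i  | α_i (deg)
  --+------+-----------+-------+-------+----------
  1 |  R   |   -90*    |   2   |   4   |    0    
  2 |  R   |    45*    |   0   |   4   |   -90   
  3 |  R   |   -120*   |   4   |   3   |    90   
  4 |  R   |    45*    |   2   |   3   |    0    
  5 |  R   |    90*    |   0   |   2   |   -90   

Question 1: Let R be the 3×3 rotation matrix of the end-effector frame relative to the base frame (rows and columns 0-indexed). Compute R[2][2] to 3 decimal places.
End-effector z-axis (col 2 of R) = (-0.2500,-0.7500,-0.6124)
R[2][2] = -0.6124

-0.612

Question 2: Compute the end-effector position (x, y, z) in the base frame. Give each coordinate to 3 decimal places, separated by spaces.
after link 1: o_1 = (0.0000, -4.0000, 2.0000)
after link 2: o_2 = (2.8284, -6.8284, 2.0000)
after link 3: o_3 = (4.5962, -2.9393, 4.5981)
after link 4: o_4 = (4.1214, 0.5354, 5.4352)
after link 5: o_5 = (5.6214, 1.0354, 4.2104)

5.621 1.035 4.210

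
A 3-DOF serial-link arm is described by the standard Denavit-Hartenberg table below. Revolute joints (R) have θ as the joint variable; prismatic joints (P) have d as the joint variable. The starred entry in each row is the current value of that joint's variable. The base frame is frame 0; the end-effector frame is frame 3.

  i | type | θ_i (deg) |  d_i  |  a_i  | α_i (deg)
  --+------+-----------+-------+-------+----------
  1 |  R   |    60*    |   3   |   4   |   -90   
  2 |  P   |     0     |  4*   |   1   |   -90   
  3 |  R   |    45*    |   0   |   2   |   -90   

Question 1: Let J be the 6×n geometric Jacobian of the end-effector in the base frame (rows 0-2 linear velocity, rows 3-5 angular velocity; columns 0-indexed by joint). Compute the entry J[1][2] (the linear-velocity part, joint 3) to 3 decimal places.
-1.932

axis z_2 = (-0.0000,0.0000,-1.0000); lever o_n−o_2 = (1.9319,0.5176,0.0000)
cross product → J_v[:, 2] = (0.5176,-1.9319,-0.0000)
J_ω[:, 2] = z_2
entry J[1][2] = -1.9319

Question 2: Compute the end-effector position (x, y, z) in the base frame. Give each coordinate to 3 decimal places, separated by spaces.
after link 1: o_1 = (2.0000, 3.4641, 3.0000)
after link 2: o_2 = (-0.9641, 6.3301, 3.0000)
after link 3: o_3 = (0.9678, 6.8478, 3.0000)

0.968 6.848 3.000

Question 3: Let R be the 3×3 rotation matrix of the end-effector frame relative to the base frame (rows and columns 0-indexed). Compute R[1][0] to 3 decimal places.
0.259

End-effector x-axis (col 0 of R) = (0.9659,0.2588,-0.0000)
R[1][0] = 0.2588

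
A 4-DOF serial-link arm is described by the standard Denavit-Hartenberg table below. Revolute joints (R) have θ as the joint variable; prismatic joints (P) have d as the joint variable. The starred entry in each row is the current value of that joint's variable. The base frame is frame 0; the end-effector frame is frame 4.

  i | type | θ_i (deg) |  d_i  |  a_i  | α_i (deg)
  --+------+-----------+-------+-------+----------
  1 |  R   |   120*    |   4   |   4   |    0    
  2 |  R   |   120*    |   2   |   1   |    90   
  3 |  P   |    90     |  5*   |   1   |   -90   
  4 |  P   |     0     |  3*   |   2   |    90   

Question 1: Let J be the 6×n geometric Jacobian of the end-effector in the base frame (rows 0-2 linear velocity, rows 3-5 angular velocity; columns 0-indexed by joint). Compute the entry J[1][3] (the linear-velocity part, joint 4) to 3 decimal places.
0.866

prismatic axis z_3 = (0.5000,0.8660,0.0000)
J_v[:, 3] = z_3; J_ω[:, 3] = (0,0,0)
entry J[1][3] = 0.8660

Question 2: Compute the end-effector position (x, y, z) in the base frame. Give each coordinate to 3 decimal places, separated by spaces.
after link 1: o_1 = (-2.0000, 3.4641, 4.0000)
after link 2: o_2 = (-2.5000, 2.5981, 6.0000)
after link 3: o_3 = (-6.8301, 5.0981, 7.0000)
after link 4: o_4 = (-5.3301, 7.6962, 9.0000)

-5.330 7.696 9.000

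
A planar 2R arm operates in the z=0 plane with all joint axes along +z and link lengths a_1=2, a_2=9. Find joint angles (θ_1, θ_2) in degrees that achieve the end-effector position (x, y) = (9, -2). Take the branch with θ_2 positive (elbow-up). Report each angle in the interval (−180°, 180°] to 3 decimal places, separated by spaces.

cos θ_2 = (85.0000−2²−9²)/(2·2·9) = 0.0000; θ_2 = 90.0000° (elbow-up)
β = atan2(-2.0000,9.0000) = -12.5288°; ψ = atan2(9.0000,2.0000) = 77.4712°
θ_1 = β − ψ = -90.0000°

-90.000 90.000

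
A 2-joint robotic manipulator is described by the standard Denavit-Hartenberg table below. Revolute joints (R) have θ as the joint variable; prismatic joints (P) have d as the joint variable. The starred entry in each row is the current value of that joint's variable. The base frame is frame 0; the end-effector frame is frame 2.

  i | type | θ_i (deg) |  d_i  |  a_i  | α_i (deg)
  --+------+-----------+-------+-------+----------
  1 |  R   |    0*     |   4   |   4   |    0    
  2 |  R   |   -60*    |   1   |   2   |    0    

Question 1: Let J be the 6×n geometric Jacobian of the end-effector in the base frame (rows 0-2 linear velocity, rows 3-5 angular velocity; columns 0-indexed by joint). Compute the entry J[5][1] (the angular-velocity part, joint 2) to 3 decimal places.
1.000

axis z_1 = (0.0000,0.0000,1.0000); lever o_n−o_1 = (1.0000,-1.7321,1.0000)
cross product → J_v[:, 1] = (1.7321,1.0000,-0.0000)
J_ω[:, 1] = z_1
entry J[5][1] = 1.0000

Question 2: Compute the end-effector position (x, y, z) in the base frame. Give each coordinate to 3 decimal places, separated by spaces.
after link 1: o_1 = (4.0000, 0.0000, 4.0000)
after link 2: o_2 = (5.0000, -1.7321, 5.0000)

5.000 -1.732 5.000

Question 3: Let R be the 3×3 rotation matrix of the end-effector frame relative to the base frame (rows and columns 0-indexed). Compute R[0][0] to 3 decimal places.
End-effector x-axis (col 0 of R) = (0.5000,-0.8660,0.0000)
R[0][0] = 0.5000

0.500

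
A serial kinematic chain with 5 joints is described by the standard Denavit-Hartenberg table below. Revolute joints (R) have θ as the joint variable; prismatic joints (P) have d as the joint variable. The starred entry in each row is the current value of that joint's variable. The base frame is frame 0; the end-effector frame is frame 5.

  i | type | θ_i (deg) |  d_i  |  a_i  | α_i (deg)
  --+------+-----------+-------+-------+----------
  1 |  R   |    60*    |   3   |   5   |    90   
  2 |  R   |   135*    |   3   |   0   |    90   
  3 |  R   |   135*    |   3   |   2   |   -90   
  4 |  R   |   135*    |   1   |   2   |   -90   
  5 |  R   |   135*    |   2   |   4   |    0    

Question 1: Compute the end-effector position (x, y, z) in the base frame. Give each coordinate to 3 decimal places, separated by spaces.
8.539 4.547 6.864

after link 1: o_1 = (2.5000, 4.3301, 3.0000)
after link 2: o_2 = (5.0981, 2.8301, 3.0000)
after link 3: o_3 = (7.8835, 4.8262, 4.1213)
after link 4: o_4 = (5.8015, 4.6343, 3.3284)
after link 5: o_5 = (8.5387, 4.5469, 6.8640)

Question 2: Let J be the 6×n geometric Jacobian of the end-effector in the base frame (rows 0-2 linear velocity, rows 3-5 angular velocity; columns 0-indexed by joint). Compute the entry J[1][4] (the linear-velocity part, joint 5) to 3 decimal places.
axis z_4 = (-0.3598,0.3768,0.8536); lever o_n−o_4 = (2.7372,-0.0874,3.5355)
cross product → J_v[:, 4] = (1.4069,3.6084,-1.0000)
J_ω[:, 4] = z_4
entry J[1][4] = 3.6084

3.608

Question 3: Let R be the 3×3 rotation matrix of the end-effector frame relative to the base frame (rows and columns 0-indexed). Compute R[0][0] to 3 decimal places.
End-effector x-axis (col 0 of R) = (0.8642,-0.2103,0.4571)
R[0][0] = 0.8642

0.864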